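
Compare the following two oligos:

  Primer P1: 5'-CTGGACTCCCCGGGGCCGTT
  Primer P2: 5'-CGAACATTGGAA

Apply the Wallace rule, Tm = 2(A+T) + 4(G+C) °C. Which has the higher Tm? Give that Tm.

Primer P1, 70°C

Primer P1: A+T=5, G+C=15 → Tm = 2(5)+4(15) = 70°C
Primer P2: A+T=7, G+C=5 → Tm = 2(7)+4(5) = 34°C
70°C vs 34°C → primer P1 is higher.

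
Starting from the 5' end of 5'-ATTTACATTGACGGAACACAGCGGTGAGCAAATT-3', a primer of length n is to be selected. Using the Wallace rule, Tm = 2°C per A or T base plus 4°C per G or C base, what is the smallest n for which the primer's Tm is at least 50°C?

First 18 bases: ATTTACATTGACGGAACA → Tm = 48°C (< 50°C)
First 19 bases: ATTTACATTGACGGAACAC → Tm = 52°C (≥ 50°C)
Since every base adds ≥2°C, Tm only increases with n, so the threshold is first crossed at n = 19.

n = 19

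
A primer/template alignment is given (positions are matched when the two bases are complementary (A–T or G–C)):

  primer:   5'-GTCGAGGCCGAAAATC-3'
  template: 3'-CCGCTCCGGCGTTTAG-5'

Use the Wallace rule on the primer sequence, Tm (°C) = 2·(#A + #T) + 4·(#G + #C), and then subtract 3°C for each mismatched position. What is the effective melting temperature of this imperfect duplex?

44°C

Primer base counts: A=5, T=2, G=5, C=4 → A+T=7, G+C=9
Perfect-match Tm = 2(7) + 4(9) = 14 + 36 = 50°C
Mismatches (positions where the bases are not complementary): 2 (at positions 2, 11)
Effective Tm = 50 − 2×3 = 50 − 6 = 44°C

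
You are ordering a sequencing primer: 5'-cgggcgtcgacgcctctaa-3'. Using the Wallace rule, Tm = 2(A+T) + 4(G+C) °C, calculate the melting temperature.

Scanning the sequence gives T=3, A=3, G=6, C=7.
AT pairs contribute 6, GC pairs contribute 13.
Tm = 2(6) + 4(13) = 12 + 52 = 64°C

64°C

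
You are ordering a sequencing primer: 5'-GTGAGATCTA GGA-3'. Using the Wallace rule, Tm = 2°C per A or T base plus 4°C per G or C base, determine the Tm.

Base counts: G=5, A=4, C=1, T=3
A+T = 7, G+C = 6
Tm = 2×7 + 4×6 = 38°C

38°C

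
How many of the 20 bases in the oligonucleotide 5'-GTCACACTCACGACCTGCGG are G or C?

Base counts: G=5, C=8, A=4, T=3
Total G or C: 5 + 8 = 13

13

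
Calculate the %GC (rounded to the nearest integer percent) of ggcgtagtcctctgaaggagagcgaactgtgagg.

Base counts: G=14, A=8, C=6, T=6
G+C = 14 + 6 = 20 out of 34 bases
%GC = 20/34 × 100 = 58.82% ≈ 59%

59%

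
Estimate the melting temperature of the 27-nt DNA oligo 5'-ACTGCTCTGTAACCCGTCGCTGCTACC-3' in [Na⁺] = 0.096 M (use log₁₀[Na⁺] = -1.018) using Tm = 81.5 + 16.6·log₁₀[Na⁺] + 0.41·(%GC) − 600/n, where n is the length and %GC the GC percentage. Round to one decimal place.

66.7°C

Length n = 27. G=5, C=11, T=7, A=4
G+C = 16, so %GC = 16/27 × 100 = 59.259%
Salt term: 16.6 × (-1.018) = -16.899
GC term: 0.41 × 59.259 = 24.296; length term: −600/27 = −22.222
Tm = 81.5 + (-16.899) + 24.296 − 22.222 = 66.675 → 66.7°C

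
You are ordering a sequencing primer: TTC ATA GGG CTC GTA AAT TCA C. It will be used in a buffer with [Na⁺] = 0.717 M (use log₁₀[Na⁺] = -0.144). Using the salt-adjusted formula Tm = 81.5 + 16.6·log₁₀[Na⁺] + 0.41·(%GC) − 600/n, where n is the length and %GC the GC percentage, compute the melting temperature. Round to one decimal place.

68.6°C

Length n = 22. Scanning the sequence gives G=4, C=5, A=6, T=7.
G+C = 9, so %GC = 9/22 × 100 = 40.909%
Salt term: 16.6 × (-0.144) = -2.39
GC term: 0.41 × 40.909 = 16.773; length term: −600/22 = −27.273
Tm = 81.5 + (-2.39) + 16.773 − 27.273 = 68.61 → 68.6°C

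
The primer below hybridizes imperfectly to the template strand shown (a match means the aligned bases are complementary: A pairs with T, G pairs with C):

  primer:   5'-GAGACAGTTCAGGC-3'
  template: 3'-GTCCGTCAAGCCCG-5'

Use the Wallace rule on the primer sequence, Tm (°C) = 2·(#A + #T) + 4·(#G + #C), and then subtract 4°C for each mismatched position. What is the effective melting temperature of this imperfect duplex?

Primer base counts: A=4, T=2, G=5, C=3 → A+T=6, G+C=8
Perfect-match Tm = 2(6) + 4(8) = 12 + 32 = 44°C
Mismatches (positions where the bases are not complementary): 3 (at positions 1, 4, 11)
Effective Tm = 44 − 3×4 = 44 − 12 = 32°C

32°C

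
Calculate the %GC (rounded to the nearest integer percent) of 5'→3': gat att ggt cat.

33%

Base counts: A=3, T=5, G=3, C=1
G+C = 3 + 1 = 4 out of 12 bases
%GC = 4/12 × 100 = 33.33% ≈ 33%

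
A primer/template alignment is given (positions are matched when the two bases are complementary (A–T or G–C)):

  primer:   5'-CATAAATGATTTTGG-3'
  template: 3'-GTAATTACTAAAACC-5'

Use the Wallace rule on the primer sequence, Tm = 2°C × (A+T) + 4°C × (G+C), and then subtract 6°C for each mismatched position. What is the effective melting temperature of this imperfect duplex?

Primer base counts: A=5, T=6, G=3, C=1 → A+T=11, G+C=4
Perfect-match Tm = 2(11) + 4(4) = 22 + 16 = 38°C
Mismatches (positions where the bases are not complementary): 1 (at position 4)
Effective Tm = 38 − 1×6 = 38 − 6 = 32°C

32°C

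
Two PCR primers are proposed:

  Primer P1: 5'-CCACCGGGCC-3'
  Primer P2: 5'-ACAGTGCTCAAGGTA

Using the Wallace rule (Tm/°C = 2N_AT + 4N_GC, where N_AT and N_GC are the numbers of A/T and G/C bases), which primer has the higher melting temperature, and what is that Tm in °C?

Primer P1: A+T=1, G+C=9 → Tm = 2(1)+4(9) = 38°C
Primer P2: A+T=8, G+C=7 → Tm = 2(8)+4(7) = 44°C
38°C vs 44°C → primer P2 is higher.

Primer P2, 44°C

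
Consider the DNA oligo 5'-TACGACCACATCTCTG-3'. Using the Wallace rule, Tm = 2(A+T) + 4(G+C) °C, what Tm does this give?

48°C

Counting bases: A=4, G=2, C=6, T=4
So N_AT = 8 and N_GC = 8.
Tm = 2(8) + 4(8) = 16 + 32 = 48°C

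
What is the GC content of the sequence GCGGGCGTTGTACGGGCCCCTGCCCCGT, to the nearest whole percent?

Scanning the sequence gives C=11, G=11, A=1, T=5.
G+C = 11 + 11 = 22 out of 28 bases
%GC = 22/28 × 100 = 78.57% ≈ 79%

79%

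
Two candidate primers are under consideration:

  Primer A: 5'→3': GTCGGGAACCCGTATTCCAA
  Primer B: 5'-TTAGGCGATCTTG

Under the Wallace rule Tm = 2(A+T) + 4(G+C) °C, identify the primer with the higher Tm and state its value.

Primer A: A+T=9, G+C=11 → Tm = 2(9)+4(11) = 62°C
Primer B: A+T=7, G+C=6 → Tm = 2(7)+4(6) = 38°C
62°C vs 38°C → primer A is higher.

Primer A, 62°C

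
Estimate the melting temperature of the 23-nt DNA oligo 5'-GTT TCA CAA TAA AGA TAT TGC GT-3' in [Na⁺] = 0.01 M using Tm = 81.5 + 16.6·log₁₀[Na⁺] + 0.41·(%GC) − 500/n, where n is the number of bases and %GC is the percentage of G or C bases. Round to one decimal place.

Length n = 23. G=4, T=8, C=3, A=8
G+C = 7, so %GC = 7/23 × 100 = 30.435%
Salt term: 16.6 × (-2) = -33.2
GC term: 0.41 × 30.435 = 12.478; length term: −500/23 = −21.739
Tm = 81.5 + (-33.2) + 12.478 − 21.739 = 39.039 → 39.0°C

39.0°C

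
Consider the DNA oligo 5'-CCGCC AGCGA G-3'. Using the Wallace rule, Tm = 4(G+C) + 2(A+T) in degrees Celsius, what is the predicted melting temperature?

40°C

Base counts: G=4, A=2, C=5, T=0
AT pairs contribute 2, GC pairs contribute 9.
Tm = 2×2 + 4×9 = 40°C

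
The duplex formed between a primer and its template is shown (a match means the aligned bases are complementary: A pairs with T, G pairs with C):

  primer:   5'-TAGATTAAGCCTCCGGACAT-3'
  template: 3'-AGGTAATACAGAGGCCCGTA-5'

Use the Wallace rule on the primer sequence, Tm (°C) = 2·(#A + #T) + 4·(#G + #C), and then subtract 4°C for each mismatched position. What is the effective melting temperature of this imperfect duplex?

Primer base counts: A=6, T=5, G=4, C=5 → A+T=11, G+C=9
Perfect-match Tm = 2(11) + 4(9) = 22 + 36 = 58°C
Mismatches (positions where the bases are not complementary): 5 (at positions 2, 3, 8, 10, 17)
Effective Tm = 58 − 5×4 = 58 − 20 = 38°C

38°C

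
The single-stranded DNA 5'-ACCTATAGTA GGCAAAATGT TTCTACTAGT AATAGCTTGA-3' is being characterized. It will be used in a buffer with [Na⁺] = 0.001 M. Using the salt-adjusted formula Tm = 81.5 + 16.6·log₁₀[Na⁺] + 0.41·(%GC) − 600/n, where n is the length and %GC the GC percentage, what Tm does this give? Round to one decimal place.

30.0°C

Length n = 40. Scanning the sequence gives A=14, T=13, C=6, G=7.
G+C = 13, so %GC = 13/40 × 100 = 32.5%
Salt term: 16.6 × (-3) = -49.8
GC term: 0.41 × 32.5 = 13.325; length term: −600/40 = −15
Tm = 81.5 + (-49.8) + 13.325 − 15 = 30.025 → 30.0°C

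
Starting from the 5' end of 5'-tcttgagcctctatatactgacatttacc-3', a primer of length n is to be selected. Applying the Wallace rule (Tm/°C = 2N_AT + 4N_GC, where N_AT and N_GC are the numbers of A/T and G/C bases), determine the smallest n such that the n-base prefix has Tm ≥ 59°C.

n = 22

First 21 bases: TCTTGAGCCTCTATATACTGA → Tm = 58°C (< 59°C)
First 22 bases: TCTTGAGCCTCTATATACTGAC → Tm = 62°C (≥ 59°C)
Since every base adds ≥2°C, Tm only increases with n, so the threshold is first crossed at n = 22.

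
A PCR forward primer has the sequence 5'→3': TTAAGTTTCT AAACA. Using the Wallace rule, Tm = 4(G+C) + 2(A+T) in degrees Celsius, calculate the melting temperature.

Scanning the sequence gives A=6, C=2, T=6, G=1.
AT pairs contribute 12, GC pairs contribute 3.
Tm = 4·3 + 2·12 = 12 + 24 = 36°C

36°C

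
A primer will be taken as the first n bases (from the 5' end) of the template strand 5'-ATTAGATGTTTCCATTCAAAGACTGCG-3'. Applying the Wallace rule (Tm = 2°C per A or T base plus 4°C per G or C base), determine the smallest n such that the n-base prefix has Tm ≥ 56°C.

n = 22

First 21 bases: ATTAGATGTTTCCATTCAAAG → Tm = 54°C (< 56°C)
First 22 bases: ATTAGATGTTTCCATTCAAAGA → Tm = 56°C (≥ 56°C)
Each additional base adds 2°C (A/T) or 4°C (G/C), so Tm is non-decreasing in n; n = 22 is the first length to reach 56°C.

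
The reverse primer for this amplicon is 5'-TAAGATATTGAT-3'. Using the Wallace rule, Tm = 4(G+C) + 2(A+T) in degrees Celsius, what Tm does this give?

28°C

Counting bases: C=0, T=5, A=5, G=2
So N_AT = 10 and N_GC = 2.
Tm = 4·2 + 2·10 = 8 + 20 = 28°C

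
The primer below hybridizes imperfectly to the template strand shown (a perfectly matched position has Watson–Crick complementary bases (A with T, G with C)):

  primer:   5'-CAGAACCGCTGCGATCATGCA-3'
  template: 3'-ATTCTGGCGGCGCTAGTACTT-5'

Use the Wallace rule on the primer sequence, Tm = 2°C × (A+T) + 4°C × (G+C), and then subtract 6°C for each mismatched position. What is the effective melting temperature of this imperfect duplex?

Primer base counts: A=6, T=3, G=5, C=7 → A+T=9, G+C=12
Perfect-match Tm = 2(9) + 4(12) = 18 + 48 = 66°C
Mismatches (positions where the bases are not complementary): 5 (at positions 1, 3, 4, 10, 20)
Effective Tm = 66 − 5×6 = 66 − 30 = 36°C

36°C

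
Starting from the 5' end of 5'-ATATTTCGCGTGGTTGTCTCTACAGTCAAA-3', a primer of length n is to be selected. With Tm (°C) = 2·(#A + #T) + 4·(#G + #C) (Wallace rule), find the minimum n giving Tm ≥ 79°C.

n = 28

First 27 bases: ATATTTCGCGTGGTTGTCTCTACAGTC → Tm = 78°C (< 79°C)
First 28 bases: ATATTTCGCGTGGTTGTCTCTACAGTCA → Tm = 80°C (≥ 79°C)
Each additional base adds 2°C (A/T) or 4°C (G/C), so Tm is non-decreasing in n; n = 28 is the first length to reach 79°C.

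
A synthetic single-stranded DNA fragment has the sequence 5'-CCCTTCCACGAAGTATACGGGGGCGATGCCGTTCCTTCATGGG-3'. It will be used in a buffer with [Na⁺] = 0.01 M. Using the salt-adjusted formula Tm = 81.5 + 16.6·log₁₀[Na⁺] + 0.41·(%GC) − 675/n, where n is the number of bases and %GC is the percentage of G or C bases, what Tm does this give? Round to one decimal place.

57.4°C

Length n = 43. Counting bases: A=7, G=13, T=10, C=13
G+C = 26, so %GC = 26/43 × 100 = 60.465%
Salt term: 16.6 × (-2) = -33.2
GC term: 0.41 × 60.465 = 24.791; length term: −675/43 = −15.698
Tm = 81.5 + (-33.2) + 24.791 − 15.698 = 57.393 → 57.4°C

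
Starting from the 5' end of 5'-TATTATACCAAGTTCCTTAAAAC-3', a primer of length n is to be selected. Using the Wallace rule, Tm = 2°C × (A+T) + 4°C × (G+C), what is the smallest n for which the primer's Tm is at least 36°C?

First 14 bases: TATTATACCAAGTT → Tm = 34°C (< 36°C)
First 15 bases: TATTATACCAAGTTC → Tm = 38°C (≥ 36°C)
Since every base adds ≥2°C, Tm only increases with n, so the threshold is first crossed at n = 15.

n = 15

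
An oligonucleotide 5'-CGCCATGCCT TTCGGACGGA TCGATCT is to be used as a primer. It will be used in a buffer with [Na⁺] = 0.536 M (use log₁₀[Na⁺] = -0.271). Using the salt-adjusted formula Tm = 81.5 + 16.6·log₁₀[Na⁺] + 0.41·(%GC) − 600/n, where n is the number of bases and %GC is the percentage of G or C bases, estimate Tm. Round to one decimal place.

79.1°C

Length n = 27. Counting bases: G=7, T=7, A=4, C=9
G+C = 16, so %GC = 16/27 × 100 = 59.259%
Salt term: 16.6 × (-0.271) = -4.499
GC term: 0.41 × 59.259 = 24.296; length term: −600/27 = −22.222
Tm = 81.5 + (-4.499) + 24.296 − 22.222 = 79.075 → 79.1°C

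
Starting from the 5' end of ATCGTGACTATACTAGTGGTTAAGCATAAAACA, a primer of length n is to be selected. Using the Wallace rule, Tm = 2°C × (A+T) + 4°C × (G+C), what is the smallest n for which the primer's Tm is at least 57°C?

First 20 bases: ATCGTGACTATACTAGTGGT → Tm = 56°C (< 57°C)
First 21 bases: ATCGTGACTATACTAGTGGTT → Tm = 58°C (≥ 57°C)
Since every base adds ≥2°C, Tm only increases with n, so the threshold is first crossed at n = 21.

n = 21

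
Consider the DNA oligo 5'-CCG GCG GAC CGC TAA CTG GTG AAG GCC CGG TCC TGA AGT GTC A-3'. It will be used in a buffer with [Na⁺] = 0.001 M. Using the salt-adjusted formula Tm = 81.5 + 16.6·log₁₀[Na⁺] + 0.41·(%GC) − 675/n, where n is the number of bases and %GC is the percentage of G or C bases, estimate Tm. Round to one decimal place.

42.7°C

Length n = 43. Counting bases: G=15, T=7, C=13, A=8
G+C = 28, so %GC = 28/43 × 100 = 65.116%
Salt term: 16.6 × (-3) = -49.8
GC term: 0.41 × 65.116 = 26.698; length term: −675/43 = −15.698
Tm = 81.5 + (-49.8) + 26.698 − 15.698 = 42.7 → 42.7°C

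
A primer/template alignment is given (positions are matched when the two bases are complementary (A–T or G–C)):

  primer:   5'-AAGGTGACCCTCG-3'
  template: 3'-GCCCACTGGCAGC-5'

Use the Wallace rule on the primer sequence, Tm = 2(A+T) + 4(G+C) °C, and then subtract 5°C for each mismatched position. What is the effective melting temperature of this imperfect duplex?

27°C

Primer base counts: A=3, T=2, G=4, C=4 → A+T=5, G+C=8
Perfect-match Tm = 2(5) + 4(8) = 10 + 32 = 42°C
Mismatches (positions where the bases are not complementary): 3 (at positions 1, 2, 10)
Effective Tm = 42 − 3×5 = 42 − 15 = 27°C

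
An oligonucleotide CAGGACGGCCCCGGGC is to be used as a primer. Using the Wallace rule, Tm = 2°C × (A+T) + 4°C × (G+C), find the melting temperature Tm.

C=7, T=0, A=2, G=7
AT pairs contribute 2, GC pairs contribute 14.
Tm = 4·14 + 2·2 = 56 + 4 = 60°C

60°C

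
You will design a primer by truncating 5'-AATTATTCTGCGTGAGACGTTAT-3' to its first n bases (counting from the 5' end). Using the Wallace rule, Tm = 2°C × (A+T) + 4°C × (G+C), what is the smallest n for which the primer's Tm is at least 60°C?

First 21 bases: AATTATTCTGCGTGAGACGTT → Tm = 58°C (< 60°C)
First 22 bases: AATTATTCTGCGTGAGACGTTA → Tm = 60°C (≥ 60°C)
Since every base adds ≥2°C, Tm only increases with n, so the threshold is first crossed at n = 22.

n = 22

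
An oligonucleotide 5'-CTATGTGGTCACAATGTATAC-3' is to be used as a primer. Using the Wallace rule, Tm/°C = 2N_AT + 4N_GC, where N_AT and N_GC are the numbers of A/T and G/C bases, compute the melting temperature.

T=7, G=4, C=4, A=6
So N_AT = 13 and N_GC = 8.
Tm = 2×13 + 4×8 = 58°C

58°C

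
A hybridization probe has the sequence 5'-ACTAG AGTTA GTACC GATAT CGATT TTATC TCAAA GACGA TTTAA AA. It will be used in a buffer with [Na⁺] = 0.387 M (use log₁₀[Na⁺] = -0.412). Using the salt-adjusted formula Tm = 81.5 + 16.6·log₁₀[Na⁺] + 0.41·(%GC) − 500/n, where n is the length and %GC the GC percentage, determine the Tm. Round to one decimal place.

76.2°C

Length n = 47. Base counts: G=7, A=18, C=7, T=15
G+C = 14, so %GC = 14/47 × 100 = 29.787%
Salt term: 16.6 × (-0.412) = -6.839
GC term: 0.41 × 29.787 = 12.213; length term: −500/47 = −10.638
Tm = 81.5 + (-6.839) + 12.213 − 10.638 = 76.236 → 76.2°C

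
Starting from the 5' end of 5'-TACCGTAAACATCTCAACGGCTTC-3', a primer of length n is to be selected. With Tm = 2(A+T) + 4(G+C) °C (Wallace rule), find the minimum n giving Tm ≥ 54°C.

First 18 bases: TACCGTAAACATCTCAAC → Tm = 50°C (< 54°C)
First 19 bases: TACCGTAAACATCTCAACG → Tm = 54°C (≥ 54°C)
Since every base adds ≥2°C, Tm only increases with n, so the threshold is first crossed at n = 19.

n = 19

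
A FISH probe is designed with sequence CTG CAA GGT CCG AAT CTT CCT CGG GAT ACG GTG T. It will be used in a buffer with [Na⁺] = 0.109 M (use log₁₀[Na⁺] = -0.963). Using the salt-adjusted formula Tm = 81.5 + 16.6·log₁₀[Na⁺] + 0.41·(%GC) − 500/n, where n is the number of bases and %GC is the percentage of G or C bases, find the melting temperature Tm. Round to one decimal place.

73.7°C

Length n = 34. Base counts: A=6, G=10, C=9, T=9
G+C = 19, so %GC = 19/34 × 100 = 55.882%
Salt term: 16.6 × (-0.963) = -15.986
GC term: 0.41 × 55.882 = 22.912; length term: −500/34 = −14.706
Tm = 81.5 + (-15.986) + 22.912 − 14.706 = 73.72 → 73.7°C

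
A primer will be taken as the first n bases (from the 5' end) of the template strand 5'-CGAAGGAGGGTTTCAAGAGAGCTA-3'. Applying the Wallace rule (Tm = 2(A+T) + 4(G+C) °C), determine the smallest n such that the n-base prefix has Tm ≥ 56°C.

First 18 bases: CGAAGGAGGGTTTCAAGA → Tm = 54°C (< 56°C)
First 19 bases: CGAAGGAGGGTTTCAAGAG → Tm = 58°C (≥ 56°C)
Since every base adds ≥2°C, Tm only increases with n, so the threshold is first crossed at n = 19.

n = 19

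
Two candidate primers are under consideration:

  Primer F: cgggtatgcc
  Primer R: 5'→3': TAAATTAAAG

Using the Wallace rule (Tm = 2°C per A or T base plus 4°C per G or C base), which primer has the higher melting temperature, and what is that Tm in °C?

Primer F, 34°C

Primer F: A+T=3, G+C=7 → Tm = 2(3)+4(7) = 34°C
Primer R: A+T=9, G+C=1 → Tm = 2(9)+4(1) = 22°C
34°C vs 22°C → primer F is higher.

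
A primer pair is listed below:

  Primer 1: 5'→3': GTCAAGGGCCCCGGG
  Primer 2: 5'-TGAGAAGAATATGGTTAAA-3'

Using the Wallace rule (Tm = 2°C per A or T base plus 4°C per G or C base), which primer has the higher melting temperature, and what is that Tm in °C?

Primer 1: A+T=3, G+C=12 → Tm = 2(3)+4(12) = 54°C
Primer 2: A+T=14, G+C=5 → Tm = 2(14)+4(5) = 48°C
54°C vs 48°C → primer 1 is higher.

Primer 1, 54°C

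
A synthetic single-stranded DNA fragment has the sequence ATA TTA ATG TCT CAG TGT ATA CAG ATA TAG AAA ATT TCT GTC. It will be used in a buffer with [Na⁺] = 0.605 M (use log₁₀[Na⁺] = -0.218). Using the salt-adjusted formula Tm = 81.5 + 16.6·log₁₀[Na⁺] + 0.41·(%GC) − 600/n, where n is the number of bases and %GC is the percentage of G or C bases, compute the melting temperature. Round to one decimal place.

74.3°C

Length n = 42. Base counts: T=16, A=15, G=6, C=5
G+C = 11, so %GC = 11/42 × 100 = 26.19%
Salt term: 16.6 × (-0.218) = -3.619
GC term: 0.41 × 26.19 = 10.738; length term: −600/42 = −14.286
Tm = 81.5 + (-3.619) + 10.738 − 14.286 = 74.333 → 74.3°C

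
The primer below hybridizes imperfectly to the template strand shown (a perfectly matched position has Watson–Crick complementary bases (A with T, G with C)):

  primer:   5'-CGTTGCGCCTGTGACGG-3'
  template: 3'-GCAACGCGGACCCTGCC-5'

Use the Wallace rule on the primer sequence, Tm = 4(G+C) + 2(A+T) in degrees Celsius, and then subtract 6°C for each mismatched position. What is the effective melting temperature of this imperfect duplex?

Primer base counts: A=1, T=4, G=7, C=5 → A+T=5, G+C=12
Perfect-match Tm = 2(5) + 4(12) = 10 + 48 = 58°C
Mismatches (positions where the bases are not complementary): 1 (at position 12)
Effective Tm = 58 − 1×6 = 58 − 6 = 52°C

52°C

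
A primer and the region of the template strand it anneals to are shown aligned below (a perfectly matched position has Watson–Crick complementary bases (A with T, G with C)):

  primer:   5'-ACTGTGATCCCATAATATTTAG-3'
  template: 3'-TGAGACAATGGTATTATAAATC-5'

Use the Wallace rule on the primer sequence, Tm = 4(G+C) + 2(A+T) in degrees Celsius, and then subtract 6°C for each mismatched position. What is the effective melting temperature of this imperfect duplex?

40°C

Primer base counts: A=7, T=8, G=3, C=4 → A+T=15, G+C=7
Perfect-match Tm = 2(15) + 4(7) = 30 + 28 = 58°C
Mismatches (positions where the bases are not complementary): 3 (at positions 4, 7, 9)
Effective Tm = 58 − 3×6 = 58 − 18 = 40°C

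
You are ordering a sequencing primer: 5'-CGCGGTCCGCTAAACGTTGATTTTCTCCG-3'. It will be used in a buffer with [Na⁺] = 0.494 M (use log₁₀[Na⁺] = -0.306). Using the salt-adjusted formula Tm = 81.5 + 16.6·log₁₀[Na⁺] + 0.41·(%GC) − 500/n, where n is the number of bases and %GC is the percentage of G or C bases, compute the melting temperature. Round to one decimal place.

Length n = 29. Counting bases: C=9, A=4, T=9, G=7
G+C = 16, so %GC = 16/29 × 100 = 55.172%
Salt term: 16.6 × (-0.306) = -5.08
GC term: 0.41 × 55.172 = 22.621; length term: −500/29 = −17.241
Tm = 81.5 + (-5.08) + 22.621 − 17.241 = 81.8 → 81.8°C

81.8°C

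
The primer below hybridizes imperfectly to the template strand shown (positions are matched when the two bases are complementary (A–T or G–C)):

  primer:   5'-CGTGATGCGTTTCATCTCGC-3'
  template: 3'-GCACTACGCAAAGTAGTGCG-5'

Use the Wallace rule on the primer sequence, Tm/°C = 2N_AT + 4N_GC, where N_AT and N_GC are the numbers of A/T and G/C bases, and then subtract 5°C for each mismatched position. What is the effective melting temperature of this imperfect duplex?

Primer base counts: A=2, T=7, G=5, C=6 → A+T=9, G+C=11
Perfect-match Tm = 2(9) + 4(11) = 18 + 44 = 62°C
Mismatches (positions where the bases are not complementary): 1 (at position 17)
Effective Tm = 62 − 1×5 = 62 − 5 = 57°C

57°C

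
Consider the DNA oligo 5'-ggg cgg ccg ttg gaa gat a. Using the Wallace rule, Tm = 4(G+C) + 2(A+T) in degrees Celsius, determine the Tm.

62°C

Counting bases: C=3, G=9, T=3, A=4
AT pairs contribute 7, GC pairs contribute 12.
Tm = 4·12 + 2·7 = 48 + 14 = 62°C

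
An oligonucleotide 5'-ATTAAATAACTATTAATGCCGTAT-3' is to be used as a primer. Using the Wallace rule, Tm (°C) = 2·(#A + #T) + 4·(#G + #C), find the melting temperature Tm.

Scanning the sequence gives A=10, G=2, T=9, C=3.
AT pairs contribute 19, GC pairs contribute 5.
Tm = 2×19 + 4×5 = 58°C

58°C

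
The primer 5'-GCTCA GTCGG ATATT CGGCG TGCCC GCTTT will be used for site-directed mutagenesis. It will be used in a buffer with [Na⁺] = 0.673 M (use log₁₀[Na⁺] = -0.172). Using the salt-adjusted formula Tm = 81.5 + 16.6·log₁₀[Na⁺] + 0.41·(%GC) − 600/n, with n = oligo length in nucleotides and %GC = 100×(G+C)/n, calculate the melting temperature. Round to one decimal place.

83.2°C

Length n = 30. Base counts: A=3, T=9, G=9, C=9
G+C = 18, so %GC = 18/30 × 100 = 60%
Salt term: 16.6 × (-0.172) = -2.855
GC term: 0.41 × 60 = 24.6; length term: −600/30 = −20
Tm = 81.5 + (-2.855) + 24.6 − 20 = 83.245 → 83.2°C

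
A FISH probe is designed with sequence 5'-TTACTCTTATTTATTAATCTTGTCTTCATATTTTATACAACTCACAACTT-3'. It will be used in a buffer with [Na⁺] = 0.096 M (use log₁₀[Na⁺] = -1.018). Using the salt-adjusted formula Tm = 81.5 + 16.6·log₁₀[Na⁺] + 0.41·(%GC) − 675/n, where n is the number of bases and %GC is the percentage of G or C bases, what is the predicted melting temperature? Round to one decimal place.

60.1°C

Length n = 50. C=10, G=1, A=14, T=25
G+C = 11, so %GC = 11/50 × 100 = 22%
Salt term: 16.6 × (-1.018) = -16.899
GC term: 0.41 × 22 = 9.02; length term: −675/50 = −13.5
Tm = 81.5 + (-16.899) + 9.02 − 13.5 = 60.121 → 60.1°C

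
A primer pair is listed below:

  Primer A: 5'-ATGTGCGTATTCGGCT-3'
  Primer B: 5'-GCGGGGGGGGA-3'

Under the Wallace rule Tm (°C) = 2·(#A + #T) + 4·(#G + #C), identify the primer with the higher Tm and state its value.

Primer A: A+T=8, G+C=8 → Tm = 2(8)+4(8) = 48°C
Primer B: A+T=1, G+C=10 → Tm = 2(1)+4(10) = 42°C
48°C vs 42°C → primer A is higher.

Primer A, 48°C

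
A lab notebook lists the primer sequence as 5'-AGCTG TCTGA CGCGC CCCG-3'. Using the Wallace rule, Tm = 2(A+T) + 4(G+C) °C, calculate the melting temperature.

66°C

Scanning the sequence gives C=8, A=2, T=3, G=6.
AT pairs contribute 5, GC pairs contribute 14.
Tm = 4·14 + 2·5 = 56 + 10 = 66°C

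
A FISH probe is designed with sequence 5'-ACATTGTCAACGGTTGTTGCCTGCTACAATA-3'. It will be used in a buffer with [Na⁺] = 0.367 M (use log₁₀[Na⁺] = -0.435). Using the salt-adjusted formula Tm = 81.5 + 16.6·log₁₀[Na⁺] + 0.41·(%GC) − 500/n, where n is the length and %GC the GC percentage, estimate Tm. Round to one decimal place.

75.3°C

Length n = 31. Base counts: T=10, A=8, G=6, C=7
G+C = 13, so %GC = 13/31 × 100 = 41.935%
Salt term: 16.6 × (-0.435) = -7.221
GC term: 0.41 × 41.935 = 17.193; length term: −500/31 = −16.129
Tm = 81.5 + (-7.221) + 17.193 − 16.129 = 75.343 → 75.3°C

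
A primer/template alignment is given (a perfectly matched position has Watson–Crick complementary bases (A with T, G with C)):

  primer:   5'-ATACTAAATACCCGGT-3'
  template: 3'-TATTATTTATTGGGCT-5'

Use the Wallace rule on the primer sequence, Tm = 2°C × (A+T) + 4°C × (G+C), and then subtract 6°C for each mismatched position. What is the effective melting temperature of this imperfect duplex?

Primer base counts: A=6, T=4, G=2, C=4 → A+T=10, G+C=6
Perfect-match Tm = 2(10) + 4(6) = 20 + 24 = 44°C
Mismatches (positions where the bases are not complementary): 4 (at positions 4, 11, 14, 16)
Effective Tm = 44 − 4×6 = 44 − 24 = 20°C

20°C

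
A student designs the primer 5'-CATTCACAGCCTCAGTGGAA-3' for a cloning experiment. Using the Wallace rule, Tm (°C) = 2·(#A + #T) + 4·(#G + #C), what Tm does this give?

C=6, A=6, G=4, T=4
AT pairs contribute 10, GC pairs contribute 10.
Tm = 2×10 + 4×10 = 60°C

60°C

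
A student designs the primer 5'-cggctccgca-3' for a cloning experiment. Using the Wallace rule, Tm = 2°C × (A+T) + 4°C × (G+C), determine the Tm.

36°C

Base counts: A=1, T=1, C=5, G=3
AT pairs contribute 2, GC pairs contribute 8.
Tm = 4·8 + 2·2 = 32 + 4 = 36°C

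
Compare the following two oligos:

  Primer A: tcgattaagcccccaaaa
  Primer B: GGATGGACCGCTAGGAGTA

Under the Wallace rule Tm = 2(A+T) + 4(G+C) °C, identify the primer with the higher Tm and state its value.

Primer A: A+T=10, G+C=8 → Tm = 2(10)+4(8) = 52°C
Primer B: A+T=8, G+C=11 → Tm = 2(8)+4(11) = 60°C
52°C vs 60°C → primer B is higher.

Primer B, 60°C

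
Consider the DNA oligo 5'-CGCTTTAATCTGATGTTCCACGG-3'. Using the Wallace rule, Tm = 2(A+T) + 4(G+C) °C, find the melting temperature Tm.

T=8, A=4, G=5, C=6
So N_AT = 12 and N_GC = 11.
Tm = 2×12 + 4×11 = 68°C

68°C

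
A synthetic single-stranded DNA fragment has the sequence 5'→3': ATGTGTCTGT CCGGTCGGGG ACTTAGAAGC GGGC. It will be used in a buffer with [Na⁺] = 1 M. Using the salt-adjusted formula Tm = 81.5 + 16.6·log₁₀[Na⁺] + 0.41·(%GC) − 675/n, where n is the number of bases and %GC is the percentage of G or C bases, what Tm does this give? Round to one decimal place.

87.0°C

Length n = 34. Scanning the sequence gives G=14, A=5, T=8, C=7.
G+C = 21, so %GC = 21/34 × 100 = 61.765%
Salt term: 16.6 × (0) = 0
GC term: 0.41 × 61.765 = 25.324; length term: −675/34 = −19.853
Tm = 81.5 + (0) + 25.324 − 19.853 = 86.971 → 87.0°C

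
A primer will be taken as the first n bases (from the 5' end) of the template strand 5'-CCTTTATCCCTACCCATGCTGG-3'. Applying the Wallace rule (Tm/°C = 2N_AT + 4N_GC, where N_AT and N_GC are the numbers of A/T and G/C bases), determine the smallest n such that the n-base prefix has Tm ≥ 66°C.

n = 22

First 21 bases: CCTTTATCCCTACCCATGCTG → Tm = 64°C (< 66°C)
First 22 bases: CCTTTATCCCTACCCATGCTGG → Tm = 68°C (≥ 66°C)
Each additional base adds 2°C (A/T) or 4°C (G/C), so Tm is non-decreasing in n; n = 22 is the first length to reach 66°C.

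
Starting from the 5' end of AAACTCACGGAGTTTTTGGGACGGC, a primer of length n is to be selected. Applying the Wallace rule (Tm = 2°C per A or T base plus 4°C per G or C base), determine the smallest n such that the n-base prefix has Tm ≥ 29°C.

n = 10

First 9 bases: AAACTCACG → Tm = 26°C (< 29°C)
First 10 bases: AAACTCACGG → Tm = 30°C (≥ 29°C)
Since every base adds ≥2°C, Tm only increases with n, so the threshold is first crossed at n = 10.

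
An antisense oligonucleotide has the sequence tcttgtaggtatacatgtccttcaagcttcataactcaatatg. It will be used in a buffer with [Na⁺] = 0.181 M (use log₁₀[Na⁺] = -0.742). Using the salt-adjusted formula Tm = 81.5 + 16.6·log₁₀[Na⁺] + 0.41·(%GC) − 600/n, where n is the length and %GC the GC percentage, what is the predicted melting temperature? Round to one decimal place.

69.5°C

Length n = 43. Scanning the sequence gives G=6, T=16, C=9, A=12.
G+C = 15, so %GC = 15/43 × 100 = 34.884%
Salt term: 16.6 × (-0.742) = -12.317
GC term: 0.41 × 34.884 = 14.302; length term: −600/43 = −13.953
Tm = 81.5 + (-12.317) + 14.302 − 13.953 = 69.532 → 69.5°C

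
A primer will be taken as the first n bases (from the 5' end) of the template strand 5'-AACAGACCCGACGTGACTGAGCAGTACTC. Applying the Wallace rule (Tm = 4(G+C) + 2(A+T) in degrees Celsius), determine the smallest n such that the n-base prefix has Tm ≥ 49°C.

First 15 bases: AACAGACCCGACGTG → Tm = 48°C (< 49°C)
First 16 bases: AACAGACCCGACGTGA → Tm = 50°C (≥ 49°C)
Each additional base adds 2°C (A/T) or 4°C (G/C), so Tm is non-decreasing in n; n = 16 is the first length to reach 49°C.

n = 16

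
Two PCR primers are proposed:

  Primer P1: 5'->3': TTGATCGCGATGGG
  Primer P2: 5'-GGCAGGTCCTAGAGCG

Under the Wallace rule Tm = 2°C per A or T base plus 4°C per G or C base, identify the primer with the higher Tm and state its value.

Primer P1: A+T=6, G+C=8 → Tm = 2(6)+4(8) = 44°C
Primer P2: A+T=5, G+C=11 → Tm = 2(5)+4(11) = 54°C
44°C vs 54°C → primer P2 is higher.

Primer P2, 54°C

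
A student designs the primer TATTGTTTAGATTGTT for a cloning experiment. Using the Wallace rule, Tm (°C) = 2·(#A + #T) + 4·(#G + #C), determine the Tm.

38°C

T=10, G=3, A=3, C=0
So N_AT = 13 and N_GC = 3.
Tm = 4·3 + 2·13 = 12 + 26 = 38°C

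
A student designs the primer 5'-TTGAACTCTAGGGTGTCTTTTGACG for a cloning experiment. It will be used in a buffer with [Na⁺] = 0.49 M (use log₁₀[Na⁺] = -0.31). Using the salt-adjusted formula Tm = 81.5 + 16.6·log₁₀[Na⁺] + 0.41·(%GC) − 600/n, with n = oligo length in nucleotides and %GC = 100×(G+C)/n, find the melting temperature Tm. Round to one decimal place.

Length n = 25. Counting bases: C=4, T=10, G=7, A=4
G+C = 11, so %GC = 11/25 × 100 = 44%
Salt term: 16.6 × (-0.31) = -5.146
GC term: 0.41 × 44 = 18.04; length term: −600/25 = −24
Tm = 81.5 + (-5.146) + 18.04 − 24 = 70.394 → 70.4°C

70.4°C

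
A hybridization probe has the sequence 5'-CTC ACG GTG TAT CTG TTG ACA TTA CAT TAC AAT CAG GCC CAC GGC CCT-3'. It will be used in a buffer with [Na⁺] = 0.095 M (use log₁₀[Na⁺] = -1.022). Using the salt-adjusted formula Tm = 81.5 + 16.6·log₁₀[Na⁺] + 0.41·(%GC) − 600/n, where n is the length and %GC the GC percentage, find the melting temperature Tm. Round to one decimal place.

Length n = 48. Base counts: G=9, C=15, A=11, T=13
G+C = 24, so %GC = 24/48 × 100 = 50%
Salt term: 16.6 × (-1.022) = -16.965
GC term: 0.41 × 50 = 20.5; length term: −600/48 = −12.5
Tm = 81.5 + (-16.965) + 20.5 − 12.5 = 72.535 → 72.5°C

72.5°C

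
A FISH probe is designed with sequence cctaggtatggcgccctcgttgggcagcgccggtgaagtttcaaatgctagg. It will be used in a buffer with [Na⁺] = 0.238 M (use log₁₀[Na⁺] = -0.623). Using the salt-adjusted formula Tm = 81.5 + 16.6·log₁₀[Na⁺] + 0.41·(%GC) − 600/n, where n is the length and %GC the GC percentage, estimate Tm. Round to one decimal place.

Length n = 52. Counting bases: C=13, A=9, T=12, G=18
G+C = 31, so %GC = 31/52 × 100 = 59.615%
Salt term: 16.6 × (-0.623) = -10.342
GC term: 0.41 × 59.615 = 24.442; length term: −600/52 = −11.538
Tm = 81.5 + (-10.342) + 24.442 − 11.538 = 84.062 → 84.1°C

84.1°C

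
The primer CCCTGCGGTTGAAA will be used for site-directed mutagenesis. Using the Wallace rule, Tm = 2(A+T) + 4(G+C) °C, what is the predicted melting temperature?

Counting bases: T=3, A=3, G=4, C=4
So N_AT = 6 and N_GC = 8.
Tm = 2(6) + 4(8) = 12 + 32 = 44°C

44°C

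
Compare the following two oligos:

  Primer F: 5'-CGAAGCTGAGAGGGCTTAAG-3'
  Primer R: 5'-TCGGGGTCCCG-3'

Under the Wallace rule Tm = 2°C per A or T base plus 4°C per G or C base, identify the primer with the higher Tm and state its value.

Primer F, 62°C

Primer F: A+T=9, G+C=11 → Tm = 2(9)+4(11) = 62°C
Primer R: A+T=2, G+C=9 → Tm = 2(2)+4(9) = 40°C
62°C vs 40°C → primer F is higher.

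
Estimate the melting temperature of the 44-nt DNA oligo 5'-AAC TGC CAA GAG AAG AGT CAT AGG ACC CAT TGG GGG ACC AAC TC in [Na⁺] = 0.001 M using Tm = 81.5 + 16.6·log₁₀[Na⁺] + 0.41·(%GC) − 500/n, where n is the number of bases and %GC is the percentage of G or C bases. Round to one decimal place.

41.8°C

Length n = 44. Counting bases: A=15, T=6, G=12, C=11
G+C = 23, so %GC = 23/44 × 100 = 52.273%
Salt term: 16.6 × (-3) = -49.8
GC term: 0.41 × 52.273 = 21.432; length term: −500/44 = −11.364
Tm = 81.5 + (-49.8) + 21.432 − 11.364 = 41.768 → 41.8°C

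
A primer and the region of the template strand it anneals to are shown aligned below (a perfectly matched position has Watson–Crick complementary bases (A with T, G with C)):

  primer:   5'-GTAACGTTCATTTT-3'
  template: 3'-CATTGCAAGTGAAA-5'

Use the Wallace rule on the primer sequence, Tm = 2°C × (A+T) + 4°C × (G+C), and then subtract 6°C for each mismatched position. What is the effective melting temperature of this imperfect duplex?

Primer base counts: A=3, T=7, G=2, C=2 → A+T=10, G+C=4
Perfect-match Tm = 2(10) + 4(4) = 20 + 16 = 36°C
Mismatches (positions where the bases are not complementary): 1 (at position 11)
Effective Tm = 36 − 1×6 = 36 − 6 = 30°C

30°C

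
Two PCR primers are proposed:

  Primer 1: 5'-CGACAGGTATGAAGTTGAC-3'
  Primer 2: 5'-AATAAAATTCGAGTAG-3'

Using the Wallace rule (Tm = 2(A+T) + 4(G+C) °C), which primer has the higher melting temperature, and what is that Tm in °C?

Primer 1: A+T=10, G+C=9 → Tm = 2(10)+4(9) = 56°C
Primer 2: A+T=12, G+C=4 → Tm = 2(12)+4(4) = 40°C
56°C vs 40°C → primer 1 is higher.

Primer 1, 56°C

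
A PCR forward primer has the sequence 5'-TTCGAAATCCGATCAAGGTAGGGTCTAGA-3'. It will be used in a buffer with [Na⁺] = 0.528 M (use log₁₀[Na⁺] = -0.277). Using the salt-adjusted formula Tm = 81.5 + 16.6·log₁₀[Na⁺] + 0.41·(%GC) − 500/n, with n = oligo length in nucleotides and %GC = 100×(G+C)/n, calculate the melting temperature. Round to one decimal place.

78.0°C

Length n = 29. Base counts: G=8, T=7, C=5, A=9
G+C = 13, so %GC = 13/29 × 100 = 44.828%
Salt term: 16.6 × (-0.277) = -4.598
GC term: 0.41 × 44.828 = 18.379; length term: −500/29 = −17.241
Tm = 81.5 + (-4.598) + 18.379 − 17.241 = 78.04 → 78.0°C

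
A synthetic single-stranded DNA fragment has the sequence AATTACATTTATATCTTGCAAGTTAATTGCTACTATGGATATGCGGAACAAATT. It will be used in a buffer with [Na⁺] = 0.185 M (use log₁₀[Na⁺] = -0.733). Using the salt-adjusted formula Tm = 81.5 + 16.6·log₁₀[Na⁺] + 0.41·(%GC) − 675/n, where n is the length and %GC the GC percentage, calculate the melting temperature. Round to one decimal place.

68.2°C

Length n = 54. Scanning the sequence gives C=7, G=8, T=20, A=19.
G+C = 15, so %GC = 15/54 × 100 = 27.778%
Salt term: 16.6 × (-0.733) = -12.168
GC term: 0.41 × 27.778 = 11.389; length term: −675/54 = −12.5
Tm = 81.5 + (-12.168) + 11.389 − 12.5 = 68.221 → 68.2°C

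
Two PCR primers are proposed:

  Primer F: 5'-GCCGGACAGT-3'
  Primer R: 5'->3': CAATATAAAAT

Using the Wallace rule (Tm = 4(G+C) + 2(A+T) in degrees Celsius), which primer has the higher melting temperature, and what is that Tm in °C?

Primer F, 34°C

Primer F: A+T=3, G+C=7 → Tm = 2(3)+4(7) = 34°C
Primer R: A+T=10, G+C=1 → Tm = 2(10)+4(1) = 24°C
34°C vs 24°C → primer F is higher.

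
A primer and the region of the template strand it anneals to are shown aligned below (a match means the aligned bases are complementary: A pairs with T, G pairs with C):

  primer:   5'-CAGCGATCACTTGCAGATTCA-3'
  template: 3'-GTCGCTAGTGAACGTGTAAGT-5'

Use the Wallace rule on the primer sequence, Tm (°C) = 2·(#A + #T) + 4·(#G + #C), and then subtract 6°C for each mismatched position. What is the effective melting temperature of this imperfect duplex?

Primer base counts: A=6, T=5, G=4, C=6 → A+T=11, G+C=10
Perfect-match Tm = 2(11) + 4(10) = 22 + 40 = 62°C
Mismatches (positions where the bases are not complementary): 1 (at position 16)
Effective Tm = 62 − 1×6 = 62 − 6 = 56°C

56°C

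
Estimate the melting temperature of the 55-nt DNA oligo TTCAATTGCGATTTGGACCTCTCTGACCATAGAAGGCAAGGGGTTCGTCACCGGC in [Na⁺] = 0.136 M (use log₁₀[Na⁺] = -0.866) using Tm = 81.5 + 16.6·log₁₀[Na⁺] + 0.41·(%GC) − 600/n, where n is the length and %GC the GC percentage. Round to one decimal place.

77.8°C

Length n = 55. T=14, G=15, A=12, C=14
G+C = 29, so %GC = 29/55 × 100 = 52.727%
Salt term: 16.6 × (-0.866) = -14.376
GC term: 0.41 × 52.727 = 21.618; length term: −600/55 = −10.909
Tm = 81.5 + (-14.376) + 21.618 − 10.909 = 77.833 → 77.8°C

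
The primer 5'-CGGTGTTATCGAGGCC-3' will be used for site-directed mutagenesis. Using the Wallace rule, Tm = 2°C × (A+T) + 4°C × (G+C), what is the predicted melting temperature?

52°C

C=4, G=6, A=2, T=4
A+T = 6, G+C = 10
Tm = 2×6 + 4×10 = 52°C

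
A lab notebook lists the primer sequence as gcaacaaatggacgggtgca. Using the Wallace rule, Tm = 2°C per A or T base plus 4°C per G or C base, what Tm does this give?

62°C

Counting bases: A=7, G=7, T=2, C=4
So N_AT = 9 and N_GC = 11.
Tm = 2(9) + 4(11) = 18 + 44 = 62°C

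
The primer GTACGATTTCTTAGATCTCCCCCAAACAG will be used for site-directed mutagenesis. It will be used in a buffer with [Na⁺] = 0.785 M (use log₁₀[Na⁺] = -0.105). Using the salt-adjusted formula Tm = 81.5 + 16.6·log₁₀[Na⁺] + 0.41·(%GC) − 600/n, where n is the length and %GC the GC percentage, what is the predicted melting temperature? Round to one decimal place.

Length n = 29. Scanning the sequence gives C=9, T=8, A=8, G=4.
G+C = 13, so %GC = 13/29 × 100 = 44.828%
Salt term: 16.6 × (-0.105) = -1.743
GC term: 0.41 × 44.828 = 18.379; length term: −600/29 = −20.69
Tm = 81.5 + (-1.743) + 18.379 − 20.69 = 77.446 → 77.4°C

77.4°C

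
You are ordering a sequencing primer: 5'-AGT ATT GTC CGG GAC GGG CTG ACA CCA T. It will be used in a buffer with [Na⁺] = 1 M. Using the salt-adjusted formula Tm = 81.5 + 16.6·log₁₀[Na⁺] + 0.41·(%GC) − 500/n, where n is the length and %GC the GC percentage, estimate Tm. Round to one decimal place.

Length n = 28. Base counts: A=6, T=6, C=7, G=9
G+C = 16, so %GC = 16/28 × 100 = 57.143%
Salt term: 16.6 × (0) = 0
GC term: 0.41 × 57.143 = 23.429; length term: −500/28 = −17.857
Tm = 81.5 + (0) + 23.429 − 17.857 = 87.072 → 87.1°C

87.1°C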